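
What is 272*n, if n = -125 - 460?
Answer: -159120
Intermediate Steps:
n = -585
272*n = 272*(-585) = -159120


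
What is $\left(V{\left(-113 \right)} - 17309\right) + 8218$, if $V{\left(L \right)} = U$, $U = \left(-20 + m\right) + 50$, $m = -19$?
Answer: $-9080$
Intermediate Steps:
$U = 11$ ($U = \left(-20 - 19\right) + 50 = -39 + 50 = 11$)
$V{\left(L \right)} = 11$
$\left(V{\left(-113 \right)} - 17309\right) + 8218 = \left(11 - 17309\right) + 8218 = -17298 + 8218 = -9080$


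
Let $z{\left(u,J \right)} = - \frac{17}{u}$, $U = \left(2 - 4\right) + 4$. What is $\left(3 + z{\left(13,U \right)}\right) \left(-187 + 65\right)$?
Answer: $- \frac{2684}{13} \approx -206.46$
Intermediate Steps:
$U = 2$ ($U = -2 + 4 = 2$)
$\left(3 + z{\left(13,U \right)}\right) \left(-187 + 65\right) = \left(3 - \frac{17}{13}\right) \left(-187 + 65\right) = \left(3 - \frac{17}{13}\right) \left(-122\right) = \frac{22}{13} \left(-122\right) = - \frac{2684}{13}$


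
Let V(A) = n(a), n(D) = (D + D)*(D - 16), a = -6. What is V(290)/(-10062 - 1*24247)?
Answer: -24/3119 ≈ -0.0076948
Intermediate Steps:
n(D) = 2*D*(-16 + D) (n(D) = (2*D)*(-16 + D) = 2*D*(-16 + D))
V(A) = 264 (V(A) = 2*(-6)*(-16 - 6) = 2*(-6)*(-22) = 264)
V(290)/(-10062 - 1*24247) = 264/(-10062 - 1*24247) = 264/(-10062 - 24247) = 264/(-34309) = 264*(-1/34309) = -24/3119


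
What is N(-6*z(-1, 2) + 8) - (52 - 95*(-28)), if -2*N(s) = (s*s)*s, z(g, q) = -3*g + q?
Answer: 2612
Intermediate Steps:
z(g, q) = q - 3*g
N(s) = -s³/2 (N(s) = -s*s*s/2 = -s²*s/2 = -s³/2)
N(-6*z(-1, 2) + 8) - (52 - 95*(-28)) = -(-6*(2 - 3*(-1)) + 8)³/2 - (52 - 95*(-28)) = -(-6*(2 + 3) + 8)³/2 - (52 + 2660) = -(-6*5 + 8)³/2 - 1*2712 = -(-30 + 8)³/2 - 2712 = -½*(-22)³ - 2712 = -½*(-10648) - 2712 = 5324 - 2712 = 2612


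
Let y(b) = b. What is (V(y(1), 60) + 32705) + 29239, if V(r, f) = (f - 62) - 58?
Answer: 61884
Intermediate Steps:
V(r, f) = -120 + f (V(r, f) = (-62 + f) - 58 = -120 + f)
(V(y(1), 60) + 32705) + 29239 = ((-120 + 60) + 32705) + 29239 = (-60 + 32705) + 29239 = 32645 + 29239 = 61884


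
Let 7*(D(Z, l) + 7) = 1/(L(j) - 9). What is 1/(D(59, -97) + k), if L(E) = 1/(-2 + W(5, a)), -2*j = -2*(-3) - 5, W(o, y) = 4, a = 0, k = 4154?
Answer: 119/493491 ≈ 0.00024114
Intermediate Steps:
j = -1/2 (j = -(-2*(-3) - 5)/2 = -(6 - 5)/2 = -1/2*1 = -1/2 ≈ -0.50000)
L(E) = 1/2 (L(E) = 1/(-2 + 4) = 1/2)
D(Z, l) = -835/119 (D(Z, l) = -7 + 1/(7*(1/2 - 9)) = -7 + 1/(7*(-17/2)) = -7 + (1/7)*(-2/17) = -7 - 2/119 = -835/119)
1/(D(59, -97) + k) = 1/(-835/119 + 4154) = 1/(493491/119) = 119/493491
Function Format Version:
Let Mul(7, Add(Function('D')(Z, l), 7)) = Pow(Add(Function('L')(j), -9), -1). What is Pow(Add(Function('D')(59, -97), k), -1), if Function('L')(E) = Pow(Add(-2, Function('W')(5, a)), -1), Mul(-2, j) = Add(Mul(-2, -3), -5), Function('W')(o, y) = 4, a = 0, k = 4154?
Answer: Rational(119, 493491) ≈ 0.00024114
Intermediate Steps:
j = Rational(-1, 2) (j = Mul(Rational(-1, 2), Add(Mul(-2, -3), -5)) = Mul(Rational(-1, 2), Add(6, -5)) = Mul(Rational(-1, 2), 1) = Rational(-1, 2) ≈ -0.50000)
Function('L')(E) = Rational(1, 2) (Function('L')(E) = Pow(Add(-2, 4), -1) = Pow(2, -1) = Rational(1, 2))
Function('D')(Z, l) = Rational(-835, 119) (Function('D')(Z, l) = Add(-7, Mul(Rational(1, 7), Pow(Add(Rational(1, 2), -9), -1))) = Add(-7, Mul(Rational(1, 7), Pow(Rational(-17, 2), -1))) = Add(-7, Mul(Rational(1, 7), Rational(-2, 17))) = Add(-7, Rational(-2, 119)) = Rational(-835, 119))
Pow(Add(Function('D')(59, -97), k), -1) = Pow(Add(Rational(-835, 119), 4154), -1) = Pow(Rational(493491, 119), -1) = Rational(119, 493491)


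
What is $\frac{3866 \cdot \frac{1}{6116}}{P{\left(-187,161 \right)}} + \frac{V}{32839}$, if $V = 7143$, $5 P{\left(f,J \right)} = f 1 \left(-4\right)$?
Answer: $\frac{16656172847}{75115403176} \approx 0.22174$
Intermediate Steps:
$P{\left(f,J \right)} = - \frac{4 f}{5}$ ($P{\left(f,J \right)} = \frac{f 1 \left(-4\right)}{5} = \frac{f \left(-4\right)}{5} = \frac{\left(-4\right) f}{5} = - \frac{4 f}{5}$)
$\frac{3866 \cdot \frac{1}{6116}}{P{\left(-187,161 \right)}} + \frac{V}{32839} = \frac{3866 \cdot \frac{1}{6116}}{\left(- \frac{4}{5}\right) \left(-187\right)} + \frac{7143}{32839} = \frac{3866 \cdot \frac{1}{6116}}{\frac{748}{5}} + 7143 \cdot \frac{1}{32839} = \frac{1933}{3058} \cdot \frac{5}{748} + \frac{7143}{32839} = \frac{9665}{2287384} + \frac{7143}{32839} = \frac{16656172847}{75115403176}$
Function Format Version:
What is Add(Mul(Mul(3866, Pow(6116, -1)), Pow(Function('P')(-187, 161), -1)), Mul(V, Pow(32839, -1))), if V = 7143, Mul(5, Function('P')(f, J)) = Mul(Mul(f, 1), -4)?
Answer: Rational(16656172847, 75115403176) ≈ 0.22174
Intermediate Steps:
Function('P')(f, J) = Mul(Rational(-4, 5), f) (Function('P')(f, J) = Mul(Rational(1, 5), Mul(Mul(f, 1), -4)) = Mul(Rational(1, 5), Mul(f, -4)) = Mul(Rational(1, 5), Mul(-4, f)) = Mul(Rational(-4, 5), f))
Add(Mul(Mul(3866, Pow(6116, -1)), Pow(Function('P')(-187, 161), -1)), Mul(V, Pow(32839, -1))) = Add(Mul(Mul(3866, Pow(6116, -1)), Pow(Mul(Rational(-4, 5), -187), -1)), Mul(7143, Pow(32839, -1))) = Add(Mul(Mul(3866, Rational(1, 6116)), Pow(Rational(748, 5), -1)), Mul(7143, Rational(1, 32839))) = Add(Mul(Rational(1933, 3058), Rational(5, 748)), Rational(7143, 32839)) = Add(Rational(9665, 2287384), Rational(7143, 32839)) = Rational(16656172847, 75115403176)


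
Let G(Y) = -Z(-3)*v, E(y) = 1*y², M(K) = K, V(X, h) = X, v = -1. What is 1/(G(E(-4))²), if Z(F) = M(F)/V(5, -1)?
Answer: 25/9 ≈ 2.7778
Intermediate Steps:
Z(F) = F/5
E(y) = y²
G(Y) = -⅗ (G(Y) = -(⅕)*(-3)*(-1) = -(-3)*(-1)/5 = -1*⅗ = -⅗)
1/(G(E(-4))²) = 1/((-⅗)²) = 1/(9/25) = 25/9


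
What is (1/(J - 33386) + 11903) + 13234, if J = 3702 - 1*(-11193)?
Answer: 464808266/18491 ≈ 25137.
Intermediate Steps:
J = 14895 (J = 3702 + 11193 = 14895)
(1/(J - 33386) + 11903) + 13234 = (1/(14895 - 33386) + 11903) + 13234 = (1/(-18491) + 11903) + 13234 = (-1/18491 + 11903) + 13234 = 220098372/18491 + 13234 = 464808266/18491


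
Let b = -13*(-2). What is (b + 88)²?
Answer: 12996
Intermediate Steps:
b = 26
(b + 88)² = (26 + 88)² = 114² = 12996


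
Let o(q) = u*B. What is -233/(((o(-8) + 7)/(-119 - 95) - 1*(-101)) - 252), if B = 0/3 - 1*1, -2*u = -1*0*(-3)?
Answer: 49862/32321 ≈ 1.5427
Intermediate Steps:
u = 0 (u = -(-1*0)*(-3)/2 = -0*(-3) = -½*0 = 0)
B = -1 (B = 0*(⅓) - 1 = 0 - 1 = -1)
o(q) = 0 (o(q) = 0*(-1) = 0)
-233/(((o(-8) + 7)/(-119 - 95) - 1*(-101)) - 252) = -233/(((0 + 7)/(-119 - 95) - 1*(-101)) - 252) = -233/((7/(-214) + 101) - 252) = -233/((7*(-1/214) + 101) - 252) = -233/((-7/214 + 101) - 252) = -233/(21607/214 - 252) = -233/(-32321/214) = -233*(-214/32321) = 49862/32321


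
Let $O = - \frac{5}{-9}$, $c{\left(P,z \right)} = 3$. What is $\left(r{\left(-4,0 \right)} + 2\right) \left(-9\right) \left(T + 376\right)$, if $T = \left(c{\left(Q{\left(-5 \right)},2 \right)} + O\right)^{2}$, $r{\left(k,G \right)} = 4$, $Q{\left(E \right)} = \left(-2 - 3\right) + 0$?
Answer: $- \frac{62960}{3} \approx -20987.0$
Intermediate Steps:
$Q{\left(E \right)} = -5$ ($Q{\left(E \right)} = -5 + 0 = -5$)
$O = \frac{5}{9}$ ($O = \left(-5\right) \left(- \frac{1}{9}\right) = \frac{5}{9} \approx 0.55556$)
$T = \frac{1024}{81}$ ($T = \left(3 + \frac{5}{9}\right)^{2} = \left(\frac{32}{9}\right)^{2} = \frac{1024}{81} \approx 12.642$)
$\left(r{\left(-4,0 \right)} + 2\right) \left(-9\right) \left(T + 376\right) = \left(4 + 2\right) \left(-9\right) \left(\frac{1024}{81} + 376\right) = 6 \left(-9\right) \frac{31480}{81} = \left(-54\right) \frac{31480}{81} = - \frac{62960}{3}$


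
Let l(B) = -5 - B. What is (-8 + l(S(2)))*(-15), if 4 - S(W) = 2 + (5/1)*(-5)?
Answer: 600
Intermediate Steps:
S(W) = 27 (S(W) = 4 - (2 + (5/1)*(-5)) = 4 - (2 + (5*1)*(-5)) = 4 - (2 + 5*(-5)) = 4 - (2 - 25) = 4 - 1*(-23) = 4 + 23 = 27)
(-8 + l(S(2)))*(-15) = (-8 + (-5 - 1*27))*(-15) = (-8 + (-5 - 27))*(-15) = (-8 - 32)*(-15) = -40*(-15) = 600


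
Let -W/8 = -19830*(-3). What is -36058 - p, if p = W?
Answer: 439862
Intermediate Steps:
W = -475920 (W = -(-158640)*(-3) = -8*59490 = -475920)
p = -475920
-36058 - p = -36058 - 1*(-475920) = -36058 + 475920 = 439862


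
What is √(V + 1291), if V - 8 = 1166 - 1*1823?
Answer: √642 ≈ 25.338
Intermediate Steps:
V = -649 (V = 8 + (1166 - 1*1823) = 8 + (1166 - 1823) = 8 - 657 = -649)
√(V + 1291) = √(-649 + 1291) = √642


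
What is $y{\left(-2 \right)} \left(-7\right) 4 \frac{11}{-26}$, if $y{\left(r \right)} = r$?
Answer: $- \frac{308}{13} \approx -23.692$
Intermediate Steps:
$y{\left(-2 \right)} \left(-7\right) 4 \frac{11}{-26} = \left(-2\right) \left(-7\right) 4 \frac{11}{-26} = 14 \cdot 4 \cdot 11 \left(- \frac{1}{26}\right) = 56 \left(- \frac{11}{26}\right) = - \frac{308}{13}$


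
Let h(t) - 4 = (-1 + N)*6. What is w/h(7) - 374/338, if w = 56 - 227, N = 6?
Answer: -35257/5746 ≈ -6.1359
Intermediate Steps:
h(t) = 34 (h(t) = 4 + (-1 + 6)*6 = 4 + 5*6 = 4 + 30 = 34)
w = -171
w/h(7) - 374/338 = -171/34 - 374/338 = -171*1/34 - 374*1/338 = -171/34 - 187/169 = -35257/5746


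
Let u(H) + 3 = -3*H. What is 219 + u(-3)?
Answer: 225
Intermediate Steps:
u(H) = -3 - 3*H
219 + u(-3) = 219 + (-3 - 3*(-3)) = 219 + (-3 + 9) = 219 + 6 = 225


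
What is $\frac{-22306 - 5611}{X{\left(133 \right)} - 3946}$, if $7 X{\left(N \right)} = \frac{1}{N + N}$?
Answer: $\frac{51981454}{7347451} \approx 7.0748$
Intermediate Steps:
$X{\left(N \right)} = \frac{1}{14 N}$ ($X{\left(N \right)} = \frac{1}{7 \left(N + N\right)} = \frac{1}{7 \cdot 2 N} = \frac{\frac{1}{2} \frac{1}{N}}{7} = \frac{1}{14 N}$)
$\frac{-22306 - 5611}{X{\left(133 \right)} - 3946} = \frac{-22306 - 5611}{\frac{1}{14 \cdot 133} - 3946} = - \frac{27917}{\frac{1}{14} \cdot \frac{1}{133} - 3946} = - \frac{27917}{\frac{1}{1862} - 3946} = - \frac{27917}{- \frac{7347451}{1862}} = \left(-27917\right) \left(- \frac{1862}{7347451}\right) = \frac{51981454}{7347451}$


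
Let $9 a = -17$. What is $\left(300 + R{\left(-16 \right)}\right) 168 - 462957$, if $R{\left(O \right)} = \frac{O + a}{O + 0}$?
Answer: $- \frac{2474215}{6} \approx -4.1237 \cdot 10^{5}$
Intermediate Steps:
$a = - \frac{17}{9}$ ($a = \frac{1}{9} \left(-17\right) = - \frac{17}{9} \approx -1.8889$)
$R{\left(O \right)} = \frac{- \frac{17}{9} + O}{O}$ ($R{\left(O \right)} = \frac{O - \frac{17}{9}}{O + 0} = \frac{- \frac{17}{9} + O}{O}$)
$\left(300 + R{\left(-16 \right)}\right) 168 - 462957 = \left(300 + \frac{- \frac{17}{9} - 16}{-16}\right) 168 - 462957 = \left(300 - - \frac{161}{144}\right) 168 - 462957 = \left(300 + \frac{161}{144}\right) 168 - 462957 = \frac{43361}{144} \cdot 168 - 462957 = \frac{303527}{6} - 462957 = - \frac{2474215}{6}$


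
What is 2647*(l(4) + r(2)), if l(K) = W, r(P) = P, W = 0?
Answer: 5294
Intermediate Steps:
l(K) = 0
2647*(l(4) + r(2)) = 2647*(0 + 2) = 2647*2 = 5294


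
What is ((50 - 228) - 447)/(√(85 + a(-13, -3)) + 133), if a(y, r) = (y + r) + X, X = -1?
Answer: -83125/17621 + 1250*√17/17621 ≈ -4.4249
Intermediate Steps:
a(y, r) = -1 + r + y (a(y, r) = (y + r) - 1 = (r + y) - 1 = -1 + r + y)
((50 - 228) - 447)/(√(85 + a(-13, -3)) + 133) = ((50 - 228) - 447)/(√(85 + (-1 - 3 - 13)) + 133) = (-178 - 447)/(√(85 - 17) + 133) = -625/(√68 + 133) = -625/(2*√17 + 133) = -625/(133 + 2*√17)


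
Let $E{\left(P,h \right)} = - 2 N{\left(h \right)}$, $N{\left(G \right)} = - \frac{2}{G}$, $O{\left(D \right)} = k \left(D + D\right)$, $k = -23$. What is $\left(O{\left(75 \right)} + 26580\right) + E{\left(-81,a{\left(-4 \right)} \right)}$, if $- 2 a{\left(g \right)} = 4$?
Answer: $23128$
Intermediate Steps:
$O{\left(D \right)} = - 46 D$ ($O{\left(D \right)} = - 23 \left(D + D\right) = - 23 \cdot 2 D = - 46 D$)
$a{\left(g \right)} = -2$ ($a{\left(g \right)} = \left(- \frac{1}{2}\right) 4 = -2$)
$E{\left(P,h \right)} = \frac{4}{h}$ ($E{\left(P,h \right)} = - 2 \left(- \frac{2}{h}\right) = \frac{4}{h}$)
$\left(O{\left(75 \right)} + 26580\right) + E{\left(-81,a{\left(-4 \right)} \right)} = \left(\left(-46\right) 75 + 26580\right) + \frac{4}{-2} = \left(-3450 + 26580\right) + 4 \left(- \frac{1}{2}\right) = 23130 - 2 = 23128$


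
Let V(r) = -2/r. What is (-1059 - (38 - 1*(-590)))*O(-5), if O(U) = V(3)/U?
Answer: -3374/15 ≈ -224.93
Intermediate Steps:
O(U) = -2/(3*U) (O(U) = (-2/3)/U = (-2*1/3)/U = -2/(3*U))
(-1059 - (38 - 1*(-590)))*O(-5) = (-1059 - (38 - 1*(-590)))*(-2/3/(-5)) = (-1059 - (38 + 590))*(-2/3*(-1/5)) = (-1059 - 1*628)*(2/15) = (-1059 - 628)*(2/15) = -1687*2/15 = -3374/15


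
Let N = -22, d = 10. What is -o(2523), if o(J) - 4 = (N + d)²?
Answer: -148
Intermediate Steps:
o(J) = 148 (o(J) = 4 + (-22 + 10)² = 4 + (-12)² = 4 + 144 = 148)
-o(2523) = -1*148 = -148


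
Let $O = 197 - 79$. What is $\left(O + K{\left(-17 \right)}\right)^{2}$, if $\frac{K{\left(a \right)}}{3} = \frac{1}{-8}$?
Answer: $\frac{885481}{64} \approx 13836.0$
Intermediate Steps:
$O = 118$ ($O = 197 - 79 = 118$)
$K{\left(a \right)} = - \frac{3}{8}$ ($K{\left(a \right)} = \frac{3}{-8} = 3 \left(- \frac{1}{8}\right) = - \frac{3}{8}$)
$\left(O + K{\left(-17 \right)}\right)^{2} = \left(118 - \frac{3}{8}\right)^{2} = \left(\frac{941}{8}\right)^{2} = \frac{885481}{64}$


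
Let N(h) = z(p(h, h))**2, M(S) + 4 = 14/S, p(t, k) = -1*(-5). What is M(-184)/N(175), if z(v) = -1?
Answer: -375/92 ≈ -4.0761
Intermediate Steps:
p(t, k) = 5
M(S) = -4 + 14/S
N(h) = 1 (N(h) = (-1)**2 = 1)
M(-184)/N(175) = (-4 + 14/(-184))/1 = (-4 + 14*(-1/184))*1 = (-4 - 7/92)*1 = -375/92*1 = -375/92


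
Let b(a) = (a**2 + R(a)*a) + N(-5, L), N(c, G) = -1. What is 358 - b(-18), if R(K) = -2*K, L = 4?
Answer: 683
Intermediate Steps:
b(a) = -1 - a**2 (b(a) = (a**2 + (-2*a)*a) - 1 = (a**2 - 2*a**2) - 1 = -a**2 - 1 = -1 - a**2)
358 - b(-18) = 358 - (-1 - 1*(-18)**2) = 358 - (-1 - 1*324) = 358 - (-1 - 324) = 358 - 1*(-325) = 358 + 325 = 683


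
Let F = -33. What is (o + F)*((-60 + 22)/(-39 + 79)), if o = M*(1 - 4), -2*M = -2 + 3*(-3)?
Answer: 1881/40 ≈ 47.025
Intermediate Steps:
M = 11/2 (M = -(-2 + 3*(-3))/2 = -(-2 - 9)/2 = -½*(-11) = 11/2 ≈ 5.5000)
o = -33/2 (o = 11*(1 - 4)/2 = (11/2)*(-3) = -33/2 ≈ -16.500)
(o + F)*((-60 + 22)/(-39 + 79)) = (-33/2 - 33)*((-60 + 22)/(-39 + 79)) = -(-1881)/40 = -99/2*(-19/20) = 1881/40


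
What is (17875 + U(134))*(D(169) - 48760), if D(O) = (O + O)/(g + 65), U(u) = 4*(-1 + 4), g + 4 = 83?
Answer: -62793225737/72 ≈ -8.7213e+8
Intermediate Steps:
g = 79 (g = -4 + 83 = 79)
U(u) = 12 (U(u) = 4*3 = 12)
D(O) = O/72 (D(O) = (O + O)/(79 + 65) = (2*O)/144 = (2*O)*(1/144) = O/72)
(17875 + U(134))*(D(169) - 48760) = (17875 + 12)*((1/72)*169 - 48760) = 17887*(169/72 - 48760) = 17887*(-3510551/72) = -62793225737/72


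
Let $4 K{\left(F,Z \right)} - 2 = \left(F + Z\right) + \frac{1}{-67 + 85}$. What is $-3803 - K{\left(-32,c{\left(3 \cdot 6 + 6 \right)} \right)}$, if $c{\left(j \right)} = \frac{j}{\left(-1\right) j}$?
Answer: $- \frac{273259}{72} \approx -3795.3$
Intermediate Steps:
$c{\left(j \right)} = -1$ ($c{\left(j \right)} = j \left(- \frac{1}{j}\right) = -1$)
$K{\left(F,Z \right)} = \frac{37}{72} + \frac{F}{4} + \frac{Z}{4}$ ($K{\left(F,Z \right)} = \frac{1}{2} + \frac{\left(F + Z\right) + \frac{1}{-67 + 85}}{4} = \frac{1}{2} + \frac{\left(F + Z\right) + \frac{1}{18}}{4} = \frac{1}{2} + \frac{\frac{1}{18} + F + Z}{4} = \frac{1}{2} + \left(\frac{1}{72} + \frac{F}{4} + \frac{Z}{4}\right) = \frac{37}{72} + \frac{F}{4} + \frac{Z}{4}$)
$-3803 - K{\left(-32,c{\left(3 \cdot 6 + 6 \right)} \right)} = -3803 - \left(\frac{37}{72} + \frac{1}{4} \left(-32\right) + \frac{1}{4} \left(-1\right)\right) = -3803 - \left(\frac{37}{72} - 8 - \frac{1}{4}\right) = -3803 - - \frac{557}{72} = -3803 + \frac{557}{72} = - \frac{273259}{72}$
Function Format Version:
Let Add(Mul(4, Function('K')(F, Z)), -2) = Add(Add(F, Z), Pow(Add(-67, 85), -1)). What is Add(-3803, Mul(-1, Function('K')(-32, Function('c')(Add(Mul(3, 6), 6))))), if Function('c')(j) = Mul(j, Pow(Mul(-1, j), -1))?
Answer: Rational(-273259, 72) ≈ -3795.3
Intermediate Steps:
Function('c')(j) = -1 (Function('c')(j) = Mul(j, Mul(-1, Pow(j, -1))) = -1)
Function('K')(F, Z) = Add(Rational(37, 72), Mul(Rational(1, 4), F), Mul(Rational(1, 4), Z)) (Function('K')(F, Z) = Add(Rational(1, 2), Mul(Rational(1, 4), Add(Add(F, Z), Pow(Add(-67, 85), -1)))) = Add(Rational(1, 2), Mul(Rational(1, 4), Add(Add(F, Z), Pow(18, -1)))) = Add(Rational(1, 2), Mul(Rational(1, 4), Add(Add(F, Z), Rational(1, 18)))) = Add(Rational(1, 2), Mul(Rational(1, 4), Add(Rational(1, 18), F, Z))) = Add(Rational(1, 2), Add(Rational(1, 72), Mul(Rational(1, 4), F), Mul(Rational(1, 4), Z))) = Add(Rational(37, 72), Mul(Rational(1, 4), F), Mul(Rational(1, 4), Z)))
Add(-3803, Mul(-1, Function('K')(-32, Function('c')(Add(Mul(3, 6), 6))))) = Add(-3803, Mul(-1, Add(Rational(37, 72), Mul(Rational(1, 4), -32), Mul(Rational(1, 4), -1)))) = Add(-3803, Mul(-1, Add(Rational(37, 72), -8, Rational(-1, 4)))) = Add(-3803, Mul(-1, Rational(-557, 72))) = Add(-3803, Rational(557, 72)) = Rational(-273259, 72)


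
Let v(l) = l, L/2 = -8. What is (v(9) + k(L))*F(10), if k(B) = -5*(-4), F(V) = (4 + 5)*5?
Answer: 1305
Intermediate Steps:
L = -16 (L = 2*(-8) = -16)
F(V) = 45 (F(V) = 9*5 = 45)
k(B) = 20
(v(9) + k(L))*F(10) = (9 + 20)*45 = 29*45 = 1305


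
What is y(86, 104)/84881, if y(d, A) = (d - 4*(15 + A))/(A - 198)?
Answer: 195/3989407 ≈ 4.8879e-5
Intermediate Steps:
y(d, A) = (-60 + d - 4*A)/(-198 + A) (y(d, A) = (d + (-60 - 4*A))/(-198 + A) = (-60 + d - 4*A)/(-198 + A))
y(86, 104)/84881 = ((-60 + 86 - 4*104)/(-198 + 104))/84881 = ((-60 + 86 - 416)/(-94))*(1/84881) = -1/94*(-390)*(1/84881) = (195/47)*(1/84881) = 195/3989407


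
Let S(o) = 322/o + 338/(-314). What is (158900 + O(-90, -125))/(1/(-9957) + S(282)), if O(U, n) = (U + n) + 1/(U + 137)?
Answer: 3886339146268/1599511 ≈ 2.4297e+6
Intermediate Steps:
S(o) = -169/157 + 322/o (S(o) = 322/o + 338*(-1/314) = 322/o - 169/157 = -169/157 + 322/o)
O(U, n) = U + n + 1/(137 + U) (O(U, n) = (U + n) + 1/(137 + U) = U + n + 1/(137 + U))
(158900 + O(-90, -125))/(1/(-9957) + S(282)) = (158900 + (1 + (-90)² + 137*(-90) + 137*(-125) - 90*(-125))/(137 - 90))/(1/(-9957) + (-169/157 + 322/282)) = (158900 + (1 + 8100 - 12330 - 17125 + 11250)/47)/(-1/9957 + (-169/157 + 322*(1/282))) = (158900 + (1/47)*(-10104))/(-1/9957 + (-169/157 + 161/141)) = (158900 - 10104/47)/(-1/9957 + 1448/22137) = 7458196/(47*(1599511/24490901)) = (7458196/47)*(24490901/1599511) = 3886339146268/1599511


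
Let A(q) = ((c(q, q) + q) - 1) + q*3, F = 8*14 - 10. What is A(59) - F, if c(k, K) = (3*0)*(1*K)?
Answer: 133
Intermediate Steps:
c(k, K) = 0 (c(k, K) = 0*K = 0)
F = 102 (F = 112 - 10 = 102)
A(q) = -1 + 4*q (A(q) = ((0 + q) - 1) + q*3 = (q - 1) + 3*q = (-1 + q) + 3*q = -1 + 4*q)
A(59) - F = (-1 + 4*59) - 1*102 = (-1 + 236) - 102 = 235 - 102 = 133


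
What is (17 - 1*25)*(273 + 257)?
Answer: -4240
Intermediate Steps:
(17 - 1*25)*(273 + 257) = (17 - 25)*530 = -8*530 = -4240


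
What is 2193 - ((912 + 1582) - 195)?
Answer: -106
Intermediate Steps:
2193 - ((912 + 1582) - 195) = 2193 - (2494 - 195) = 2193 - 1*2299 = 2193 - 2299 = -106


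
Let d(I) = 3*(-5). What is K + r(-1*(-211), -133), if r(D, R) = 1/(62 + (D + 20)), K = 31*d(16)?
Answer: -136244/293 ≈ -465.00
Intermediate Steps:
d(I) = -15
K = -465 (K = 31*(-15) = -465)
r(D, R) = 1/(82 + D) (r(D, R) = 1/(62 + (20 + D)) = 1/(82 + D))
K + r(-1*(-211), -133) = -465 + 1/(82 - 1*(-211)) = -465 + 1/(82 + 211) = -465 + 1/293 = -136244/293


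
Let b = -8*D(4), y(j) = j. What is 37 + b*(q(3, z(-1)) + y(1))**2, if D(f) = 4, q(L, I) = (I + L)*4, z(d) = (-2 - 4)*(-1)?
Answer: -43771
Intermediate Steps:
z(d) = 6 (z(d) = -6*(-1) = 6)
q(L, I) = 4*I + 4*L
b = -32 (b = -8*4 = -32)
37 + b*(q(3, z(-1)) + y(1))**2 = 37 - 32*((4*6 + 4*3) + 1)**2 = 37 - 32*((24 + 12) + 1)**2 = 37 - 32*(36 + 1)**2 = 37 - 32*37**2 = 37 - 32*1369 = 37 - 43808 = -43771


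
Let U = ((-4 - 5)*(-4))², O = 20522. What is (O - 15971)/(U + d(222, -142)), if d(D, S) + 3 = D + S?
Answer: 4551/1373 ≈ 3.3146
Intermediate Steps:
d(D, S) = -3 + D + S (d(D, S) = -3 + (D + S) = -3 + D + S)
U = 1296 (U = (-9*(-4))² = 36² = 1296)
(O - 15971)/(U + d(222, -142)) = (20522 - 15971)/(1296 + (-3 + 222 - 142)) = 4551/(1296 + 77) = 4551/1373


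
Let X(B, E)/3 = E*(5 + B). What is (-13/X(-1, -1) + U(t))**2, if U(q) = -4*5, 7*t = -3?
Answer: 51529/144 ≈ 357.84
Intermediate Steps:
X(B, E) = 3*E*(5 + B) (X(B, E) = 3*(E*(5 + B)) = 3*E*(5 + B))
t = -3/7 (t = (1/7)*(-3) = -3/7 ≈ -0.42857)
U(q) = -20
(-13/X(-1, -1) + U(t))**2 = (-13*(-1/(3*(5 - 1))) - 20)**2 = (-13/(3*(-1)*4) - 20)**2 = (-13/(-12) - 20)**2 = (-13*(-1/12) - 20)**2 = (13/12 - 20)**2 = (-227/12)**2 = 51529/144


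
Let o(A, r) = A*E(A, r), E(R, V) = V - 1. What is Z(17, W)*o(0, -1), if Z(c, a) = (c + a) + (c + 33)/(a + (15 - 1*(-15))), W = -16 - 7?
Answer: 0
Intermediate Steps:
E(R, V) = -1 + V
W = -23
Z(c, a) = a + c + (33 + c)/(30 + a) (Z(c, a) = (a + c) + (33 + c)/(a + (15 + 15)) = (a + c) + (33 + c)/(a + 30) = (a + c) + (33 + c)/(30 + a) = a + c + (33 + c)/(30 + a))
o(A, r) = A*(-1 + r)
Z(17, W)*o(0, -1) = ((33 + (-23)**2 + 30*(-23) + 31*17 - 23*17)/(30 - 23))*(0*(-1 - 1)) = ((33 + 529 - 690 + 527 - 391)/7)*(0*(-2)) = ((1/7)*8)*0 = (8/7)*0 = 0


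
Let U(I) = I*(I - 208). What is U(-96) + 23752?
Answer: 52936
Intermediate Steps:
U(I) = I*(-208 + I)
U(-96) + 23752 = -96*(-208 - 96) + 23752 = -96*(-304) + 23752 = 29184 + 23752 = 52936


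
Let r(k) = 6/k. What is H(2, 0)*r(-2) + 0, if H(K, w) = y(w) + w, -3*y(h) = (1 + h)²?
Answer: 1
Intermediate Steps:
y(h) = -(1 + h)²/3
H(K, w) = w - (1 + w)²/3 (H(K, w) = -(1 + w)²/3 + w = w - (1 + w)²/3)
H(2, 0)*r(-2) + 0 = (-⅓ - ⅓*0² + (⅓)*0)*(6/(-2)) + 0 = (-⅓ - ⅓*0 + 0)*(6*(-½)) + 0 = (-⅓ + 0 + 0)*(-3) + 0 = -⅓*(-3) + 0 = 1 + 0 = 1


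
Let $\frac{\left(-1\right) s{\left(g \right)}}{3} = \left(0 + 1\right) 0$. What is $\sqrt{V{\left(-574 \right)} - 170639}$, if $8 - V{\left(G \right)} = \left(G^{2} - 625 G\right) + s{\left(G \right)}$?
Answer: $i \sqrt{858857} \approx 926.75 i$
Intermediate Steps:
$s{\left(g \right)} = 0$ ($s{\left(g \right)} = - 3 \left(0 + 1\right) 0 = - 3 \cdot 1 \cdot 0 = \left(-3\right) 0 = 0$)
$V{\left(G \right)} = 8 - G^{2} + 625 G$ ($V{\left(G \right)} = 8 - \left(\left(G^{2} - 625 G\right) + 0\right) = 8 - \left(G^{2} - 625 G\right) = 8 - G^{2} + 625 G$)
$\sqrt{V{\left(-574 \right)} - 170639} = \sqrt{\left(8 - \left(-574\right)^{2} + 625 \left(-574\right)\right) - 170639} = \sqrt{\left(8 - 329476 - 358750\right) - 170639} = \sqrt{-688218 - 170639} = \sqrt{-858857} = i \sqrt{858857}$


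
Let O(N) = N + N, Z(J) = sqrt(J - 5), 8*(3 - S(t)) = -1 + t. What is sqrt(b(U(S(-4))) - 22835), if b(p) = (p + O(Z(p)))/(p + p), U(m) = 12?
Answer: sqrt(-822042 + 3*sqrt(7))/6 ≈ 151.11*I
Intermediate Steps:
S(t) = 25/8 - t/8 (S(t) = 3 - (-1 + t)/8 = 3 + (1/8 - t/8) = 25/8 - t/8)
Z(J) = sqrt(-5 + J)
O(N) = 2*N
b(p) = (p + 2*sqrt(-5 + p))/(2*p) (b(p) = (p + 2*sqrt(-5 + p))/(p + p) = (p + 2*sqrt(-5 + p))/((2*p)) = (p + 2*sqrt(-5 + p))*(1/(2*p)) = (p + 2*sqrt(-5 + p))/(2*p))
sqrt(b(U(S(-4))) - 22835) = sqrt((sqrt(-5 + 12) + (1/2)*12)/12 - 22835) = sqrt((sqrt(7) + 6)/12 - 22835) = sqrt((6 + sqrt(7))/12 - 22835) = sqrt((1/2 + sqrt(7)/12) - 22835) = sqrt(-45669/2 + sqrt(7)/12)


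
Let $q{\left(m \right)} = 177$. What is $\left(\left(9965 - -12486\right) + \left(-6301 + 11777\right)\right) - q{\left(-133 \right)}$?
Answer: $27750$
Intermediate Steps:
$\left(\left(9965 - -12486\right) + \left(-6301 + 11777\right)\right) - q{\left(-133 \right)} = \left(\left(9965 - -12486\right) + \left(-6301 + 11777\right)\right) - 177 = \left(\left(9965 + 12486\right) + 5476\right) - 177 = \left(22451 + 5476\right) - 177 = 27927 - 177 = 27750$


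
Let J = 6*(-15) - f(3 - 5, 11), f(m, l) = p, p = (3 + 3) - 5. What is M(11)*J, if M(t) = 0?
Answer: 0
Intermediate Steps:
p = 1 (p = 6 - 5 = 1)
f(m, l) = 1
J = -91 (J = 6*(-15) - 1*1 = -90 - 1 = -91)
M(11)*J = 0*(-91) = 0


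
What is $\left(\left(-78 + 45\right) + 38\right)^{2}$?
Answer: $25$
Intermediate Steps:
$\left(\left(-78 + 45\right) + 38\right)^{2} = \left(-33 + 38\right)^{2} = 5^{2} = 25$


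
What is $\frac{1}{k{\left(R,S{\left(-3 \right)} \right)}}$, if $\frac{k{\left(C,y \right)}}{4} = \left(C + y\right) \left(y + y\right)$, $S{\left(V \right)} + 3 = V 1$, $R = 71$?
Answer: $- \frac{1}{3120} \approx -0.00032051$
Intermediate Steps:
$S{\left(V \right)} = -3 + V$ ($S{\left(V \right)} = -3 + V 1 = -3 + V$)
$k{\left(C,y \right)} = 8 y \left(C + y\right)$ ($k{\left(C,y \right)} = 4 \left(C + y\right) \left(y + y\right) = 4 \left(C + y\right) 2 y = 4 \cdot 2 y \left(C + y\right) = 8 y \left(C + y\right)$)
$\frac{1}{k{\left(R,S{\left(-3 \right)} \right)}} = \frac{1}{8 \left(-3 - 3\right) \left(71 - 6\right)} = \frac{1}{8 \left(-6\right) \left(71 - 6\right)} = \frac{1}{8 \left(-6\right) 65} = \frac{1}{-3120} = - \frac{1}{3120}$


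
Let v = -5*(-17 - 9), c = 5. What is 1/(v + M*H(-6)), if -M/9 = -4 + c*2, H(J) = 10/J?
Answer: 1/220 ≈ 0.0045455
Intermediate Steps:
M = -54 (M = -9*(-4 + 5*2) = -9*(-4 + 10) = -9*6 = -54)
v = 130 (v = -5*(-26) = 130)
1/(v + M*H(-6)) = 1/(130 - 540/(-6)) = 1/(130 - 540*(-1)/6) = 1/(130 - 54*(-5/3)) = 1/(130 + 90) = 1/220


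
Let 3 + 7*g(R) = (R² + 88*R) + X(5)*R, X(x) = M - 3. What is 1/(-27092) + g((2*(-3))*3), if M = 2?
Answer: -33729547/189644 ≈ -177.86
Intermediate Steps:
X(x) = -1 (X(x) = 2 - 3 = -1)
g(R) = -3/7 + R²/7 + 87*R/7 (g(R) = -3/7 + ((R² + 88*R) - R)/7 = -3/7 + (R² + 87*R)/7 = -3/7 + (R²/7 + 87*R/7) = -3/7 + R²/7 + 87*R/7)
1/(-27092) + g((2*(-3))*3) = 1/(-27092) + (-3/7 + ((2*(-3))*3)²/7 + 87*((2*(-3))*3)/7) = -1/27092 + (-3/7 + (-6*3)²/7 + 87*(-6*3)/7) = -1/27092 + (-3/7 + (⅐)*(-18)² + (87/7)*(-18)) = -1/27092 + (-3/7 + (⅐)*324 - 1566/7) = -1/27092 + (-3/7 + 324/7 - 1566/7) = -1/27092 - 1245/7 = -33729547/189644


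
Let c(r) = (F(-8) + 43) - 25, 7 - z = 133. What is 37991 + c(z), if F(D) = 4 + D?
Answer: 38005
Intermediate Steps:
z = -126 (z = 7 - 1*133 = 7 - 133 = -126)
c(r) = 14 (c(r) = ((4 - 8) + 43) - 25 = (-4 + 43) - 25 = 39 - 25 = 14)
37991 + c(z) = 37991 + 14 = 38005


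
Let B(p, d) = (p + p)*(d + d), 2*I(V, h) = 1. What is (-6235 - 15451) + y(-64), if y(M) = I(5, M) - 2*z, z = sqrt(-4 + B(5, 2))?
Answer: -43395/2 ≈ -21698.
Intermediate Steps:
I(V, h) = 1/2 (I(V, h) = (1/2)*1 = 1/2)
B(p, d) = 4*d*p (B(p, d) = (2*p)*(2*d) = 4*d*p)
z = 6 (z = sqrt(-4 + 4*2*5) = sqrt(-4 + 40) = sqrt(36) = 6)
y(M) = -23/2 (y(M) = 1/2 - 2*6 = 1/2 - 12 = -23/2)
(-6235 - 15451) + y(-64) = (-6235 - 15451) - 23/2 = -21686 - 23/2 = -43395/2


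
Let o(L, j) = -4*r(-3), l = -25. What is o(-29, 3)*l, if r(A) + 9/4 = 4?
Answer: 175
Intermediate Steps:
r(A) = 7/4 (r(A) = -9/4 + 4 = 7/4)
o(L, j) = -7 (o(L, j) = -4*7/4 = -7)
o(-29, 3)*l = -7*(-25) = 175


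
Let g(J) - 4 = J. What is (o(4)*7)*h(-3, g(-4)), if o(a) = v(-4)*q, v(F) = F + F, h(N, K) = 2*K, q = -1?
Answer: 0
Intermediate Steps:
g(J) = 4 + J
v(F) = 2*F
o(a) = 8 (o(a) = (2*(-4))*(-1) = -8*(-1) = 8)
(o(4)*7)*h(-3, g(-4)) = (8*7)*(2*(4 - 4)) = 56*(2*0) = 56*0 = 0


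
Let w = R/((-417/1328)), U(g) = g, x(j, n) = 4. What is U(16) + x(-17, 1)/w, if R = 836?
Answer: 4440415/277552 ≈ 15.999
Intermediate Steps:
w = -1110208/417 (w = 836/((-417/1328)) = 836/((-417*1/1328)) = 836/(-417/1328) = 836*(-1328/417) = -1110208/417 ≈ -2662.4)
U(16) + x(-17, 1)/w = 16 + 4/(-1110208/417) = 16 - 417/1110208*4 = 16 - 417/277552 = 4440415/277552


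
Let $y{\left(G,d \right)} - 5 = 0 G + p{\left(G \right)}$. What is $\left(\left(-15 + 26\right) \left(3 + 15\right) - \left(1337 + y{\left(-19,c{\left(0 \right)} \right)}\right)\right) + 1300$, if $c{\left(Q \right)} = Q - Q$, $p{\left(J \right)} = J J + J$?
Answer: $-186$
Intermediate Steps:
$p{\left(J \right)} = J + J^{2}$ ($p{\left(J \right)} = J^{2} + J = J + J^{2}$)
$c{\left(Q \right)} = 0$
$y{\left(G,d \right)} = 5 + G \left(1 + G\right)$ ($y{\left(G,d \right)} = 5 + \left(0 G + G \left(1 + G\right)\right) = 5 + \left(0 + G \left(1 + G\right)\right) = 5 + G \left(1 + G\right)$)
$\left(\left(-15 + 26\right) \left(3 + 15\right) - \left(1337 + y{\left(-19,c{\left(0 \right)} \right)}\right)\right) + 1300 = \left(\left(-15 + 26\right) \left(3 + 15\right) - \left(1342 - 19 \left(1 - 19\right)\right)\right) + 1300 = \left(11 \cdot 18 - \left(1342 + 342\right)\right) + 1300 = \left(198 - 1684\right) + 1300 = -1486 + 1300 = -186$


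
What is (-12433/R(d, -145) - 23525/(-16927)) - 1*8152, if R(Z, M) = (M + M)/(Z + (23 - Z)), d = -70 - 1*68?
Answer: -35169531917/4908830 ≈ -7164.5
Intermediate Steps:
d = -138 (d = -70 - 68 = -138)
R(Z, M) = 2*M/23 (R(Z, M) = (2*M)/23 = (2*M)*(1/23) = 2*M/23)
(-12433/R(d, -145) - 23525/(-16927)) - 1*8152 = (-12433/((2/23)*(-145)) - 23525/(-16927)) - 1*8152 = (-12433/(-290/23) - 23525*(-1/16927)) - 8152 = (-12433*(-23/290) + 23525/16927) - 8152 = (285959/290 + 23525/16927) - 8152 = 4847250243/4908830 - 8152 = -35169531917/4908830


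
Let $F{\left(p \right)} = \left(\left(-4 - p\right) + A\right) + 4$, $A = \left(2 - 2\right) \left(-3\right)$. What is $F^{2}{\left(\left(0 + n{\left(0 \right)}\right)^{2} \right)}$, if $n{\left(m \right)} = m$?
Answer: $0$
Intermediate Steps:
$A = 0$ ($A = 0 \left(-3\right) = 0$)
$F{\left(p \right)} = - p$ ($F{\left(p \right)} = \left(\left(-4 - p\right) + 0\right) + 4 = \left(-4 - p\right) + 4 = - p$)
$F^{2}{\left(\left(0 + n{\left(0 \right)}\right)^{2} \right)} = \left(- \left(0 + 0\right)^{2}\right)^{2} = \left(- 0^{2}\right)^{2} = \left(\left(-1\right) 0\right)^{2} = 0^{2} = 0$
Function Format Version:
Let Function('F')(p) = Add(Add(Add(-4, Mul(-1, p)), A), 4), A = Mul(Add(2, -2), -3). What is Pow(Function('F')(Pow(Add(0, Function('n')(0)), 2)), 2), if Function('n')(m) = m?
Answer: 0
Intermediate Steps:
A = 0 (A = Mul(0, -3) = 0)
Function('F')(p) = Mul(-1, p) (Function('F')(p) = Add(Add(Add(-4, Mul(-1, p)), 0), 4) = Add(Add(-4, Mul(-1, p)), 4) = Mul(-1, p))
Pow(Function('F')(Pow(Add(0, Function('n')(0)), 2)), 2) = Pow(Mul(-1, Pow(Add(0, 0), 2)), 2) = Pow(Mul(-1, Pow(0, 2)), 2) = Pow(Mul(-1, 0), 2) = Pow(0, 2) = 0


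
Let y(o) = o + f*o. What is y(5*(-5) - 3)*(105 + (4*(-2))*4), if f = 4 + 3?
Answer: -16352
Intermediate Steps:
f = 7
y(o) = 8*o (y(o) = o + 7*o = 8*o)
y(5*(-5) - 3)*(105 + (4*(-2))*4) = (8*(5*(-5) - 3))*(105 + (4*(-2))*4) = (8*(-25 - 3))*(105 - 8*4) = (8*(-28))*(105 - 32) = -224*73 = -16352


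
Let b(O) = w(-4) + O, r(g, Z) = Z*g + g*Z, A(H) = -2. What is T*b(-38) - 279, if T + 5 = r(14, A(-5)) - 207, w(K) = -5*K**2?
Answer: 31345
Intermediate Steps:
r(g, Z) = 2*Z*g (r(g, Z) = Z*g + Z*g = 2*Z*g)
T = -268 (T = -5 + (2*(-2)*14 - 207) = -5 + (-56 - 207) = -5 - 263 = -268)
b(O) = -80 + O (b(O) = -5*(-4)**2 + O = -5*16 + O = -80 + O)
T*b(-38) - 279 = -268*(-80 - 38) - 279 = -268*(-118) - 279 = 31624 - 279 = 31345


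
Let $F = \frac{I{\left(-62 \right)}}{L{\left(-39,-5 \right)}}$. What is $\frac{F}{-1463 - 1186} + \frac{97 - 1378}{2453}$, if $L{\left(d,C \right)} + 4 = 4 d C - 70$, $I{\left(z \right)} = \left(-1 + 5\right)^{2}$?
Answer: $- \frac{1197878881}{2293792941} \approx -0.52223$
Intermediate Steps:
$I{\left(z \right)} = 16$ ($I{\left(z \right)} = 4^{2} = 16$)
$L{\left(d,C \right)} = -74 + 4 C d$ ($L{\left(d,C \right)} = -4 + \left(4 d C - 70\right) = -4 + \left(4 C d - 70\right) = -4 + \left(-70 + 4 C d\right) = -74 + 4 C d$)
$F = \frac{8}{353}$ ($F = \frac{16}{-74 + 4 \left(-5\right) \left(-39\right)} = \frac{16}{-74 + 780} = \frac{16}{706} = 16 \cdot \frac{1}{706} = \frac{8}{353} \approx 0.022663$)
$\frac{F}{-1463 - 1186} + \frac{97 - 1378}{2453} = \frac{8}{353 \left(-1463 - 1186\right)} + \frac{97 - 1378}{2453} = \frac{8}{353 \left(-2649\right)} - \frac{1281}{2453} = \frac{8}{353} \left(- \frac{1}{2649}\right) - \frac{1281}{2453} = - \frac{8}{935097} - \frac{1281}{2453} = - \frac{1197878881}{2293792941}$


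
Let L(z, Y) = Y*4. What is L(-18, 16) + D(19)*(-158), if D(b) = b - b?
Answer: 64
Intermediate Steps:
L(z, Y) = 4*Y
D(b) = 0
L(-18, 16) + D(19)*(-158) = 4*16 + 0*(-158) = 64 + 0 = 64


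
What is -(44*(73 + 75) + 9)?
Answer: -6521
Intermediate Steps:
-(44*(73 + 75) + 9) = -(44*148 + 9) = -(6512 + 9) = -1*6521 = -6521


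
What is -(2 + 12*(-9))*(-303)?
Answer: -32118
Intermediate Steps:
-(2 + 12*(-9))*(-303) = -(2 - 108)*(-303) = -1*(-106)*(-303) = 106*(-303) = -32118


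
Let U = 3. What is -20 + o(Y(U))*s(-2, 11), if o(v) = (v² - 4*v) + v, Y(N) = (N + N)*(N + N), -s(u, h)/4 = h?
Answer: -52292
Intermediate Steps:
s(u, h) = -4*h
Y(N) = 4*N² (Y(N) = (2*N)*(2*N) = 4*N²)
o(v) = v² - 3*v
-20 + o(Y(U))*s(-2, 11) = -20 + ((4*3²)*(-3 + 4*3²))*(-4*11) = -20 + ((4*9)*(-3 + 4*9))*(-44) = -20 + (36*(-3 + 36))*(-44) = -20 + (36*33)*(-44) = -20 + 1188*(-44) = -20 - 52272 = -52292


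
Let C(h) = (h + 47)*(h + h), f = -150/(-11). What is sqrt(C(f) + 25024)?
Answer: 2*sqrt(807001)/11 ≈ 163.33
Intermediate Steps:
f = 150/11 (f = -150*(-1/11) = 150/11 ≈ 13.636)
C(h) = 2*h*(47 + h) (C(h) = (47 + h)*(2*h) = 2*h*(47 + h))
sqrt(C(f) + 25024) = sqrt(2*(150/11)*(47 + 150/11) + 25024) = sqrt(2*(150/11)*(667/11) + 25024) = sqrt(200100/121 + 25024) = sqrt(3228004/121) = 2*sqrt(807001)/11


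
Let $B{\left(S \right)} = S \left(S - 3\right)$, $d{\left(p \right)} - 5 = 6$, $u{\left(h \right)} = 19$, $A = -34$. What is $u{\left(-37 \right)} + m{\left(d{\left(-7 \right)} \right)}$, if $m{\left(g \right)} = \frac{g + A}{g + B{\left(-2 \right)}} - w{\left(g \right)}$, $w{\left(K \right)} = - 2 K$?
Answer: $\frac{838}{21} \approx 39.905$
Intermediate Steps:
$d{\left(p \right)} = 11$ ($d{\left(p \right)} = 5 + 6 = 11$)
$B{\left(S \right)} = S \left(-3 + S\right)$
$m{\left(g \right)} = 2 g + \frac{-34 + g}{10 + g}$ ($m{\left(g \right)} = \frac{g - 34}{g - 2 \left(-3 - 2\right)} - - 2 g = \frac{-34 + g}{g - -10} + 2 g = \frac{-34 + g}{g + 10} + 2 g = \frac{-34 + g}{10 + g} + 2 g = 2 g + \frac{-34 + g}{10 + g}$)
$u{\left(-37 \right)} + m{\left(d{\left(-7 \right)} \right)} = 19 + \frac{-34 + 2 \cdot 11^{2} + 21 \cdot 11}{10 + 11} = 19 + \frac{-34 + 2 \cdot 121 + 231}{21} = 19 + \frac{-34 + 242 + 231}{21} = 19 + \frac{1}{21} \cdot 439 = 19 + \frac{439}{21} = \frac{838}{21}$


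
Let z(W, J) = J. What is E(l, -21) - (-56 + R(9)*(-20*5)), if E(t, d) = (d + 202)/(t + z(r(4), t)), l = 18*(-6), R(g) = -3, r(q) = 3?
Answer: -52885/216 ≈ -244.84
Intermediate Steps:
l = -108
E(t, d) = (202 + d)/(2*t) (E(t, d) = (d + 202)/(t + t) = (202 + d)/((2*t)) = (202 + d)*(1/(2*t)) = (202 + d)/(2*t))
E(l, -21) - (-56 + R(9)*(-20*5)) = (½)*(202 - 21)/(-108) - (-56 - (-60)*5) = (½)*(-1/108)*181 - (-56 - 3*(-100)) = -181/216 - (-56 + 300) = -181/216 - 1*244 = -181/216 - 244 = -52885/216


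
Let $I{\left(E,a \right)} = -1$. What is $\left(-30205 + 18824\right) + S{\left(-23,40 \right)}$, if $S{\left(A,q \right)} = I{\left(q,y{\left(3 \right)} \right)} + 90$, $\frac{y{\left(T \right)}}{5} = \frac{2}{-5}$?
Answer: $-11292$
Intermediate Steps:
$y{\left(T \right)} = -2$ ($y{\left(T \right)} = 5 \frac{2}{-5} = 5 \cdot 2 \left(- \frac{1}{5}\right) = 5 \left(- \frac{2}{5}\right) = -2$)
$S{\left(A,q \right)} = 89$ ($S{\left(A,q \right)} = -1 + 90 = 89$)
$\left(-30205 + 18824\right) + S{\left(-23,40 \right)} = \left(-30205 + 18824\right) + 89 = -11381 + 89 = -11292$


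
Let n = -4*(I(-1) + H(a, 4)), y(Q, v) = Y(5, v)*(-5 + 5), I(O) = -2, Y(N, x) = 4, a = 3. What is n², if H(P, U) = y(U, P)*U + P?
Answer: 16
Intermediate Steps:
y(Q, v) = 0 (y(Q, v) = 4*(-5 + 5) = 4*0 = 0)
H(P, U) = P (H(P, U) = 0*U + P = 0 + P = P)
n = -4 (n = -4*(-2 + 3) = -4*1 = -4)
n² = (-4)² = 16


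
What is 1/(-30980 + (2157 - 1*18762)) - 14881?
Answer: -708112386/47585 ≈ -14881.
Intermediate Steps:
1/(-30980 + (2157 - 1*18762)) - 14881 = 1/(-30980 + (2157 - 18762)) - 14881 = 1/(-30980 - 16605) - 14881 = 1/(-47585) - 14881 = -1/47585 - 14881 = -708112386/47585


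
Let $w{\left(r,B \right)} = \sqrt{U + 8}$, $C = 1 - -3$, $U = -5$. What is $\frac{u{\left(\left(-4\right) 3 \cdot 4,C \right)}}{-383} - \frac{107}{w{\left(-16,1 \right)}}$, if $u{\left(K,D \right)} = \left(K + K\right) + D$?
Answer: $\frac{92}{383} - \frac{107 \sqrt{3}}{3} \approx -61.536$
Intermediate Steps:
$C = 4$ ($C = 1 + 3 = 4$)
$u{\left(K,D \right)} = D + 2 K$ ($u{\left(K,D \right)} = 2 K + D = D + 2 K$)
$w{\left(r,B \right)} = \sqrt{3}$ ($w{\left(r,B \right)} = \sqrt{-5 + 8} = \sqrt{3}$)
$\frac{u{\left(\left(-4\right) 3 \cdot 4,C \right)}}{-383} - \frac{107}{w{\left(-16,1 \right)}} = \frac{4 + 2 \left(-4\right) 3 \cdot 4}{-383} - \frac{107}{\sqrt{3}} = \left(4 + 2 \left(\left(-12\right) 4\right)\right) \left(- \frac{1}{383}\right) - 107 \frac{\sqrt{3}}{3} = \left(4 + 2 \left(-48\right)\right) \left(- \frac{1}{383}\right) - \frac{107 \sqrt{3}}{3} = \left(4 - 96\right) \left(- \frac{1}{383}\right) - \frac{107 \sqrt{3}}{3} = \left(-92\right) \left(- \frac{1}{383}\right) - \frac{107 \sqrt{3}}{3} = \frac{92}{383} - \frac{107 \sqrt{3}}{3}$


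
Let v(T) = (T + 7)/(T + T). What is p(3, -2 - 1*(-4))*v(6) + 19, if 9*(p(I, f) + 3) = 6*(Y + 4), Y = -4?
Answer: 63/4 ≈ 15.750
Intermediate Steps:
p(I, f) = -3 (p(I, f) = -3 + (6*(-4 + 4))/9 = -3 + (6*0)/9 = -3 + (⅑)*0 = -3 + 0 = -3)
v(T) = (7 + T)/(2*T) (v(T) = (7 + T)/((2*T)) = (7 + T)*(1/(2*T)) = (7 + T)/(2*T))
p(3, -2 - 1*(-4))*v(6) + 19 = -3*(7 + 6)/(2*6) + 19 = -3*13/(2*6) + 19 = -3*13/12 + 19 = -13/4 + 19 = 63/4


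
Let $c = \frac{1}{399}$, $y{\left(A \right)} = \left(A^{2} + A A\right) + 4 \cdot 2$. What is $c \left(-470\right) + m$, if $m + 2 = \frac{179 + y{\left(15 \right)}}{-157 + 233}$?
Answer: $\frac{8305}{1596} \approx 5.2036$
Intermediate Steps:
$y{\left(A \right)} = 8 + 2 A^{2}$ ($y{\left(A \right)} = \left(A^{2} + A^{2}\right) + 8 = 2 A^{2} + 8 = 8 + 2 A^{2}$)
$c = \frac{1}{399} \approx 0.0025063$
$m = \frac{485}{76}$ ($m = -2 + \frac{179 + \left(8 + 2 \cdot 15^{2}\right)}{-157 + 233} = -2 + \frac{179 + \left(8 + 2 \cdot 225\right)}{76} = -2 + \left(179 + \left(8 + 450\right)\right) \frac{1}{76} = -2 + \left(179 + 458\right) \frac{1}{76} = -2 + 637 \cdot \frac{1}{76} = -2 + \frac{637}{76} = \frac{485}{76} \approx 6.3816$)
$c \left(-470\right) + m = \frac{1}{399} \left(-470\right) + \frac{485}{76} = - \frac{470}{399} + \frac{485}{76} = \frac{8305}{1596}$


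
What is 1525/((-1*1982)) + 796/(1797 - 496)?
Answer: -406353/2578582 ≈ -0.15759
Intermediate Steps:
1525/((-1*1982)) + 796/(1797 - 496) = 1525/(-1982) + 796/1301 = 1525*(-1/1982) + 796*(1/1301) = -1525/1982 + 796/1301 = -406353/2578582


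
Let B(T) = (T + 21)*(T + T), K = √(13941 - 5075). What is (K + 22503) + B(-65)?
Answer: 28223 + √8866 ≈ 28317.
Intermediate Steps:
K = √8866 ≈ 94.159
B(T) = 2*T*(21 + T) (B(T) = (21 + T)*(2*T) = 2*T*(21 + T))
(K + 22503) + B(-65) = (√8866 + 22503) + 2*(-65)*(21 - 65) = (22503 + √8866) + 2*(-65)*(-44) = (22503 + √8866) + 5720 = 28223 + √8866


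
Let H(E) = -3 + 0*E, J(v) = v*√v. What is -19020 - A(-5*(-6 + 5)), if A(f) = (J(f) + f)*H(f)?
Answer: -19005 + 15*√5 ≈ -18971.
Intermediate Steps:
J(v) = v^(3/2)
H(E) = -3 (H(E) = -3 + 0 = -3)
A(f) = -3*f - 3*f^(3/2) (A(f) = (f^(3/2) + f)*(-3) = (f + f^(3/2))*(-3) = -3*f - 3*f^(3/2))
-19020 - A(-5*(-6 + 5)) = -19020 - (-(-15)*(-6 + 5) - 3*5*√5) = -19020 - (-(-15)*(-1) - 3*5*√5) = -19020 - (-3*5 - 15*√5) = -19020 - (-15 - 15*√5) = -19020 + (15 + 15*√5) = -19005 + 15*√5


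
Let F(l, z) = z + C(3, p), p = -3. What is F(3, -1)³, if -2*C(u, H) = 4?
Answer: -27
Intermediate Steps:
C(u, H) = -2 (C(u, H) = -½*4 = -2)
F(l, z) = -2 + z (F(l, z) = z - 2 = -2 + z)
F(3, -1)³ = (-2 - 1)³ = (-3)³ = -27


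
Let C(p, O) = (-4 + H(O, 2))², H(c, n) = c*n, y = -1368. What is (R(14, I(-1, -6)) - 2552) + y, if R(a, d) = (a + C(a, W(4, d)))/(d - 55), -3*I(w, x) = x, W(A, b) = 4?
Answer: -207790/53 ≈ -3920.6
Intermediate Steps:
I(w, x) = -x/3
C(p, O) = (-4 + 2*O)² (C(p, O) = (-4 + O*2)² = (-4 + 2*O)²)
R(a, d) = (16 + a)/(-55 + d) (R(a, d) = (a + 4*(-2 + 4)²)/(d - 55) = (a + 4*2²)/(-55 + d) = (a + 4*4)/(-55 + d) = (a + 16)/(-55 + d) = (16 + a)/(-55 + d))
(R(14, I(-1, -6)) - 2552) + y = ((16 + 14)/(-55 - ⅓*(-6)) - 2552) - 1368 = (30/(-55 + 2) - 2552) - 1368 = (30/(-53) - 2552) - 1368 = (-1/53*30 - 2552) - 1368 = (-30/53 - 2552) - 1368 = -135286/53 - 1368 = -207790/53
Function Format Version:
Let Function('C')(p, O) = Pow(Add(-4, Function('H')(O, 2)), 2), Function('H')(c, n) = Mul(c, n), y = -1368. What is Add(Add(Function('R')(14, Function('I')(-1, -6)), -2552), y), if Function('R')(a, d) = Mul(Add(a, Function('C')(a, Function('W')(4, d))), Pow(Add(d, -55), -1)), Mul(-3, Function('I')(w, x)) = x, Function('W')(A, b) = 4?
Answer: Rational(-207790, 53) ≈ -3920.6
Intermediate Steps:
Function('I')(w, x) = Mul(Rational(-1, 3), x)
Function('C')(p, O) = Pow(Add(-4, Mul(2, O)), 2) (Function('C')(p, O) = Pow(Add(-4, Mul(O, 2)), 2) = Pow(Add(-4, Mul(2, O)), 2))
Function('R')(a, d) = Mul(Pow(Add(-55, d), -1), Add(16, a)) (Function('R')(a, d) = Mul(Add(a, Mul(4, Pow(Add(-2, 4), 2))), Pow(Add(d, -55), -1)) = Mul(Add(a, Mul(4, Pow(2, 2))), Pow(Add(-55, d), -1)) = Mul(Add(a, Mul(4, 4)), Pow(Add(-55, d), -1)) = Mul(Add(a, 16), Pow(Add(-55, d), -1)) = Mul(Add(16, a), Pow(Add(-55, d), -1)) = Mul(Pow(Add(-55, d), -1), Add(16, a)))
Add(Add(Function('R')(14, Function('I')(-1, -6)), -2552), y) = Add(Add(Mul(Pow(Add(-55, Mul(Rational(-1, 3), -6)), -1), Add(16, 14)), -2552), -1368) = Add(Add(Mul(Pow(Add(-55, 2), -1), 30), -2552), -1368) = Add(Add(Mul(Pow(-53, -1), 30), -2552), -1368) = Add(Add(Mul(Rational(-1, 53), 30), -2552), -1368) = Add(Add(Rational(-30, 53), -2552), -1368) = Add(Rational(-135286, 53), -1368) = Rational(-207790, 53)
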